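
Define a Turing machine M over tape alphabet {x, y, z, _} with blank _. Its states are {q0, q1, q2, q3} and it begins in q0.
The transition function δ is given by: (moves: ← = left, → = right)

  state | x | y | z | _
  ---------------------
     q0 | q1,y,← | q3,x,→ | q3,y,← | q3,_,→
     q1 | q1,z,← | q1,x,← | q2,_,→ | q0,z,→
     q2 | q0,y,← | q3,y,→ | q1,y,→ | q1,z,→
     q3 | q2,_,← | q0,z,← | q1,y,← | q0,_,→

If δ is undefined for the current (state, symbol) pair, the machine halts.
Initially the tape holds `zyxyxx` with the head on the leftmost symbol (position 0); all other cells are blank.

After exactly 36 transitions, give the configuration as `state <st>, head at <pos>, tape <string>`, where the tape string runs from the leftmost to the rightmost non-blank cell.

state=q0 head=0 tape=_[z]yxyxx   (q0,z)→(q3,y,←)
state=q3 head=-1 tape=[_]yyxyxx   (q3,_)→(q0,_,→)
state=q0 head=0 tape=_[y]yxyxx   (q0,y)→(q3,x,→)
state=q3 head=1 tape=_x[y]xyxx   (q3,y)→(q0,z,←)
state=q0 head=0 tape=_[x]zxyxx   (q0,x)→(q1,y,←)
state=q1 head=-1 tape=[_]yzxyxx   (q1,_)→(q0,z,→)
state=q0 head=0 tape=z[y]zxyxx   (q0,y)→(q3,x,→)
state=q3 head=1 tape=zx[z]xyxx   (q3,z)→(q1,y,←)
state=q1 head=0 tape=z[x]yxyxx   (q1,x)→(q1,z,←)
state=q1 head=-1 tape=[z]zyxyxx   (q1,z)→(q2,_,→)
state=q2 head=0 tape=_[z]yxyxx   (q2,z)→(q1,y,→)
state=q1 head=1 tape=_y[y]xyxx   (q1,y)→(q1,x,←)
state=q1 head=0 tape=_[y]xxyxx   (q1,y)→(q1,x,←)
state=q1 head=-1 tape=[_]xxxyxx   (q1,_)→(q0,z,→)
state=q0 head=0 tape=z[x]xxyxx   (q0,x)→(q1,y,←)
state=q1 head=-1 tape=[z]yxxyxx   (q1,z)→(q2,_,→)
state=q2 head=0 tape=_[y]xxyxx   (q2,y)→(q3,y,→)
state=q3 head=1 tape=_y[x]xyxx   (q3,x)→(q2,_,←)
state=q2 head=0 tape=_[y]_xyxx   (q2,y)→(q3,y,→)
state=q3 head=1 tape=_y[_]xyxx   (q3,_)→(q0,_,→)
state=q0 head=2 tape=_y_[x]yxx   (q0,x)→(q1,y,←)
state=q1 head=1 tape=_y[_]yyxx   (q1,_)→(q0,z,→)
state=q0 head=2 tape=_yz[y]yxx   (q0,y)→(q3,x,→)
state=q3 head=3 tape=_yzx[y]xx   (q3,y)→(q0,z,←)
state=q0 head=2 tape=_yz[x]zxx   (q0,x)→(q1,y,←)
state=q1 head=1 tape=_y[z]yzxx   (q1,z)→(q2,_,→)
state=q2 head=2 tape=_y_[y]zxx   (q2,y)→(q3,y,→)
state=q3 head=3 tape=_y_y[z]xx   (q3,z)→(q1,y,←)
state=q1 head=2 tape=_y_[y]yxx   (q1,y)→(q1,x,←)
state=q1 head=1 tape=_y[_]xyxx   (q1,_)→(q0,z,→)
state=q0 head=2 tape=_yz[x]yxx   (q0,x)→(q1,y,←)
state=q1 head=1 tape=_y[z]yyxx   (q1,z)→(q2,_,→)
state=q2 head=2 tape=_y_[y]yxx   (q2,y)→(q3,y,→)
state=q3 head=3 tape=_y_y[y]xx   (q3,y)→(q0,z,←)
state=q0 head=2 tape=_y_[y]zxx   (q0,y)→(q3,x,→)
state=q3 head=3 tape=_y_x[z]xx   (q3,z)→(q1,y,←)
state=q1 head=2 tape=_y_[x]yxx
After 36 steps: state q1, head at 2, tape y_xyxx.

state q1, head at 2, tape y_xyxx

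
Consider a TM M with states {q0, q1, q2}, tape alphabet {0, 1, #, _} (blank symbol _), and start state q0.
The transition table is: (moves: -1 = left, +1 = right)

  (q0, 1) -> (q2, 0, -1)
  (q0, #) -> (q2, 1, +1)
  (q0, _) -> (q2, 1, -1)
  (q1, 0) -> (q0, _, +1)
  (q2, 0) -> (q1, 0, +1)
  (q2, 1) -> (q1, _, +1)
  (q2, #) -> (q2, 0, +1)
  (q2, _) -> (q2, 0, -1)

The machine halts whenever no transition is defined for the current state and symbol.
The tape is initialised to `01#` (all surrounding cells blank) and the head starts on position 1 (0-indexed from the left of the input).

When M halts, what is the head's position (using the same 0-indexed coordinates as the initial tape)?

state=q0 head=1 tape=0[1]#__   (q0,1)→(q2,0,-1)
state=q2 head=0 tape=[0]0#__   (q2,0)→(q1,0,+1)
state=q1 head=1 tape=0[0]#__   (q1,0)→(q0,_,+1)
state=q0 head=2 tape=0_[#]__   (q0,#)→(q2,1,+1)
state=q2 head=3 tape=0_1[_]_   (q2,_)→(q2,0,-1)
state=q2 head=2 tape=0_[1]0_   (q2,1)→(q1,_,+1)
state=q1 head=3 tape=0__[0]_   (q1,0)→(q0,_,+1)
state=q0 head=4 tape=0___[_]   (q0,_)→(q2,1,-1)
state=q2 head=3 tape=0__[_]1   (q2,_)→(q2,0,-1)
state=q2 head=2 tape=0_[_]01   (q2,_)→(q2,0,-1)
state=q2 head=1 tape=0[_]001   (q2,_)→(q2,0,-1)
state=q2 head=0 tape=[0]0001   (q2,0)→(q1,0,+1)
state=q1 head=1 tape=0[0]001   (q1,0)→(q0,_,+1)
state=q0 head=2 tape=0_[0]01
At halt the head is at cell 2.

2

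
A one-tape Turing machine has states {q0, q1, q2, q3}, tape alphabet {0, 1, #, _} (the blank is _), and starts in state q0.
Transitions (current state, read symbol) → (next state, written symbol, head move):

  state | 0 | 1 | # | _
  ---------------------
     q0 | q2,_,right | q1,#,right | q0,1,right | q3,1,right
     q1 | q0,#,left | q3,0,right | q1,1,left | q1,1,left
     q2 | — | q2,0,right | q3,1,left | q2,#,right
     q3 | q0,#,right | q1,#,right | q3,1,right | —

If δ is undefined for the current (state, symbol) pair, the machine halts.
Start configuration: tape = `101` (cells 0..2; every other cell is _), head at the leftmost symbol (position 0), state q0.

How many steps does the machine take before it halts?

state=q0 head=0 tape=[1]01__   (q0,1)→(q1,#,right)
state=q1 head=1 tape=#[0]1__   (q1,0)→(q0,#,left)
state=q0 head=0 tape=[#]#1__   (q0,#)→(q0,1,right)
state=q0 head=1 tape=1[#]1__   (q0,#)→(q0,1,right)
state=q0 head=2 tape=11[1]__   (q0,1)→(q1,#,right)
state=q1 head=3 tape=11#[_]_   (q1,_)→(q1,1,left)
state=q1 head=2 tape=11[#]1_   (q1,#)→(q1,1,left)
state=q1 head=1 tape=1[1]11_   (q1,1)→(q3,0,right)
state=q3 head=2 tape=10[1]1_   (q3,1)→(q1,#,right)
state=q1 head=3 tape=10#[1]_   (q1,1)→(q3,0,right)
state=q3 head=4 tape=10#0[_]
M halts after 10 transitions.

10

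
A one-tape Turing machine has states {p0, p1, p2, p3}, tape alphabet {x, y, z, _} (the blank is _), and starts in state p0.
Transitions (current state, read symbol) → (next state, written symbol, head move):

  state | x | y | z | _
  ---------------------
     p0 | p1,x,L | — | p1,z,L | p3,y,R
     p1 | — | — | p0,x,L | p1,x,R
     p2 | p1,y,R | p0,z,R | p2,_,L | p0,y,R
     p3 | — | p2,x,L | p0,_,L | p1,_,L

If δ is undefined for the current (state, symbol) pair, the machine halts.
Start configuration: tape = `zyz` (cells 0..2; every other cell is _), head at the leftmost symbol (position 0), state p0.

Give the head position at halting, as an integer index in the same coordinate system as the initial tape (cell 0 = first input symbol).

state=p0 head=0 tape=__[z]yz   (p0,z)→(p1,z,L)
state=p1 head=-1 tape=_[_]zyz   (p1,_)→(p1,x,R)
state=p1 head=0 tape=_x[z]yz   (p1,z)→(p0,x,L)
state=p0 head=-1 tape=_[x]xyz   (p0,x)→(p1,x,L)
state=p1 head=-2 tape=[_]xxyz   (p1,_)→(p1,x,R)
state=p1 head=-1 tape=x[x]xyz
At halt the head is at cell -1.

-1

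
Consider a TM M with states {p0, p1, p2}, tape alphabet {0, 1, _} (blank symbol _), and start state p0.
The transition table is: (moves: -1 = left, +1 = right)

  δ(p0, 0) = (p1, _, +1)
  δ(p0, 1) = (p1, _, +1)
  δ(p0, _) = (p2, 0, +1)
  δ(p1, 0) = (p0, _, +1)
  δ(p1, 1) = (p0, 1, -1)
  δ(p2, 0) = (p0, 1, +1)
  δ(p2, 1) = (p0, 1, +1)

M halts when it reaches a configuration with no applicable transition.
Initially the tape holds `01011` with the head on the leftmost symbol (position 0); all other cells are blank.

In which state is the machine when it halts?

p0 | [0]1011_   read 0 → write _, move +1, go to p1
p1 | _[1]011_   read 1 → write 1, move -1, go to p0
p0 | [_]1011_   read _ → write 0, move +1, go to p2
p2 | 0[1]011_   read 1 → write 1, move +1, go to p0
p0 | 01[0]11_   read 0 → write _, move +1, go to p1
p1 | 01_[1]1_   read 1 → write 1, move -1, go to p0
p0 | 01[_]11_   read _ → write 0, move +1, go to p2
p2 | 010[1]1_   read 1 → write 1, move +1, go to p0
p0 | 0101[1]_   read 1 → write _, move +1, go to p1
p1 | 0101_[_]
No transition is defined for (p1, _); M halts in state p1.

p1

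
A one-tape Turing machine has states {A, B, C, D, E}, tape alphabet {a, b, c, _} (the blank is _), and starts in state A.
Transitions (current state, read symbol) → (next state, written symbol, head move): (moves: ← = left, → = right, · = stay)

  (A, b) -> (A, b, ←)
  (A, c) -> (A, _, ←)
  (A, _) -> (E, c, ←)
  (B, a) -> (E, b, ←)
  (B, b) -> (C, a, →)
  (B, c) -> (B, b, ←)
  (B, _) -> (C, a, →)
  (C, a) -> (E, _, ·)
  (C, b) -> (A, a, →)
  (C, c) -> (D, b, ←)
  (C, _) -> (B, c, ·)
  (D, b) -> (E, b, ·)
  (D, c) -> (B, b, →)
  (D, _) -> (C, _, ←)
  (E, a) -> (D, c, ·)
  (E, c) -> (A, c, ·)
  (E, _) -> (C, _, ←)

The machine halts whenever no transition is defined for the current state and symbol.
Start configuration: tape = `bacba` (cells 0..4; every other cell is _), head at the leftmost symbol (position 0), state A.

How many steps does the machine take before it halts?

14

state=A head=0 tape=____[b]acba   (A,b)→(A,b,←)
state=A head=-1 tape=___[_]bacba   (A,_)→(E,c,←)
state=E head=-2 tape=__[_]cbacba   (E,_)→(C,_,←)
state=C head=-3 tape=_[_]_cbacba   (C,_)→(B,c,·)
state=B head=-3 tape=_[c]_cbacba   (B,c)→(B,b,←)
state=B head=-4 tape=[_]b_cbacba   (B,_)→(C,a,→)
state=C head=-3 tape=a[b]_cbacba   (C,b)→(A,a,→)
state=A head=-2 tape=aa[_]cbacba   (A,_)→(E,c,←)
state=E head=-3 tape=a[a]ccbacba   (E,a)→(D,c,·)
state=D head=-3 tape=a[c]ccbacba   (D,c)→(B,b,→)
state=B head=-2 tape=ab[c]cbacba   (B,c)→(B,b,←)
state=B head=-3 tape=a[b]bcbacba   (B,b)→(C,a,→)
state=C head=-2 tape=aa[b]cbacba   (C,b)→(A,a,→)
state=A head=-1 tape=aaa[c]bacba   (A,c)→(A,_,←)
state=A head=-2 tape=aa[a]_bacba
M halts after 14 transitions.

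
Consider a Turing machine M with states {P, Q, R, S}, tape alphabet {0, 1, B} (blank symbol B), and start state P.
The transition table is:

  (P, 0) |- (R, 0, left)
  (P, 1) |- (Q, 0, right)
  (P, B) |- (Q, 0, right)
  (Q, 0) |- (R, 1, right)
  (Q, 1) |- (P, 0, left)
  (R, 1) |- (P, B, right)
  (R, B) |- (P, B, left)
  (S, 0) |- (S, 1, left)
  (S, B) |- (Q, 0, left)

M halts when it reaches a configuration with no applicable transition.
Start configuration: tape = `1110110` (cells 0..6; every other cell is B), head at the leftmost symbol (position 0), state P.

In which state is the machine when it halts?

state=P head=0 tape=BB[1]110110   (P,1)→(Q,0,right)
state=Q head=1 tape=BB0[1]10110   (Q,1)→(P,0,left)
state=P head=0 tape=BB[0]010110   (P,0)→(R,0,left)
state=R head=-1 tape=B[B]0010110   (R,B)→(P,B,left)
state=P head=-2 tape=[B]B0010110   (P,B)→(Q,0,right)
state=Q head=-1 tape=0[B]0010110
No transition is defined for (Q, B); M halts in state Q.

Q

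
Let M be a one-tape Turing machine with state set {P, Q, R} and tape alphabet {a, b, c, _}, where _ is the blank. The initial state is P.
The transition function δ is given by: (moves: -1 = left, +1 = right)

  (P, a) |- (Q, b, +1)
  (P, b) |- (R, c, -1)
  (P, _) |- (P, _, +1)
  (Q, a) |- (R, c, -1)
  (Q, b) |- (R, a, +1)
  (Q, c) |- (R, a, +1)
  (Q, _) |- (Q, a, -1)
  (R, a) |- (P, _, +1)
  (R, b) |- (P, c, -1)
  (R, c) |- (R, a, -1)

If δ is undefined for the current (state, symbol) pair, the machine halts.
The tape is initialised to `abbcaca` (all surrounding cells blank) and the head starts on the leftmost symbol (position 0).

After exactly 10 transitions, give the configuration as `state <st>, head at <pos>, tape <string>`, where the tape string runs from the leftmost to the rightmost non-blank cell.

state P, head at 2, tape bb_ccca

P | [a]bbcaca   read a → write b, move +1, go to Q
Q | b[b]bcaca   read b → write a, move +1, go to R
R | ba[b]caca   read b → write c, move -1, go to P
P | b[a]ccaca   read a → write b, move +1, go to Q
Q | bb[c]caca   read c → write a, move +1, go to R
R | bba[c]aca   read c → write a, move -1, go to R
R | bb[a]aaca   read a → write _, move +1, go to P
P | bb_[a]aca   read a → write b, move +1, go to Q
Q | bb_b[a]ca   read a → write c, move -1, go to R
R | bb_[b]cca   read b → write c, move -1, go to P
P | bb[_]ccca
After 10 steps: state P, head at 2, tape bb_ccca.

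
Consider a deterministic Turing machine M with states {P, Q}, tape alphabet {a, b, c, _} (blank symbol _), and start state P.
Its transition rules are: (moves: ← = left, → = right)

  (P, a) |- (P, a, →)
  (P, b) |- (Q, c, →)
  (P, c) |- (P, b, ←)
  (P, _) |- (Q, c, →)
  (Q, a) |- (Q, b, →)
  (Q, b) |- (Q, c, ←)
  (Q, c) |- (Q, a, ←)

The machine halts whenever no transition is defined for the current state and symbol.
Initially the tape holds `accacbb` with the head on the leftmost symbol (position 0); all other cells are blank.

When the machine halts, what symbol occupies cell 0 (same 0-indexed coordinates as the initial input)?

state=P head=0 tape=_[a]ccacbb   (P,a)→(P,a,→)
state=P head=1 tape=_a[c]cacbb   (P,c)→(P,b,←)
state=P head=0 tape=_[a]bcacbb   (P,a)→(P,a,→)
state=P head=1 tape=_a[b]cacbb   (P,b)→(Q,c,→)
state=Q head=2 tape=_ac[c]acbb   (Q,c)→(Q,a,←)
state=Q head=1 tape=_a[c]aacbb   (Q,c)→(Q,a,←)
state=Q head=0 tape=_[a]aaacbb   (Q,a)→(Q,b,→)
state=Q head=1 tape=_b[a]aacbb   (Q,a)→(Q,b,→)
state=Q head=2 tape=_bb[a]acbb   (Q,a)→(Q,b,→)
state=Q head=3 tape=_bbb[a]cbb   (Q,a)→(Q,b,→)
state=Q head=4 tape=_bbbb[c]bb   (Q,c)→(Q,a,←)
state=Q head=3 tape=_bbb[b]abb   (Q,b)→(Q,c,←)
state=Q head=2 tape=_bb[b]cabb   (Q,b)→(Q,c,←)
state=Q head=1 tape=_b[b]ccabb   (Q,b)→(Q,c,←)
state=Q head=0 tape=_[b]cccabb   (Q,b)→(Q,c,←)
state=Q head=-1 tape=[_]ccccabb
Cell 0 holds c when M halts.

c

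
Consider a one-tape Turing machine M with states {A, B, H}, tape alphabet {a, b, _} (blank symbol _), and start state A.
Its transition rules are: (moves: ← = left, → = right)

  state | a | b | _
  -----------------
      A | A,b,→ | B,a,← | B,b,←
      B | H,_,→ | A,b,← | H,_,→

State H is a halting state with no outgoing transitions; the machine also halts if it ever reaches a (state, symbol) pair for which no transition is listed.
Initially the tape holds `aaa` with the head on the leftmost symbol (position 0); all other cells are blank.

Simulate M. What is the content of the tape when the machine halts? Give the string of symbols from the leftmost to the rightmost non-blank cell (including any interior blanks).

bbabb

A | __[a]aa_   read a → write b, move →, go to A
A | __b[a]a_   read a → write b, move →, go to A
A | __bb[a]_   read a → write b, move →, go to A
A | __bbb[_]   read _ → write b, move ←, go to B
B | __bb[b]b   read b → write b, move ←, go to A
A | __b[b]bb   read b → write a, move ←, go to B
B | __[b]abb   read b → write b, move ←, go to A
A | _[_]babb   read _ → write b, move ←, go to B
B | [_]bbabb   read _ → write _, move →, go to H
H | _[b]babb
The non-blank tape span at halt is bbabb.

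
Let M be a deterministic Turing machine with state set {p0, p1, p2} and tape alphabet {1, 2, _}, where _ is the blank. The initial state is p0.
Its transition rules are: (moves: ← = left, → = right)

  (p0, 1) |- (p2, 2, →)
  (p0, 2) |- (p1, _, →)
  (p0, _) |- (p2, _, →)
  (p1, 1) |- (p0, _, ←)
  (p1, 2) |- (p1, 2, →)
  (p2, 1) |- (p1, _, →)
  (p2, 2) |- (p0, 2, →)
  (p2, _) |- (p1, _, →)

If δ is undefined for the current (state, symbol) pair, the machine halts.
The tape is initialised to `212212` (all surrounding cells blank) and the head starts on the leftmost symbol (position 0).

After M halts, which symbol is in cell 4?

state=p0 head=0 tape=[2]12212   (p0,2)→(p1,_,→)
state=p1 head=1 tape=_[1]2212   (p1,1)→(p0,_,←)
state=p0 head=0 tape=[_]_2212   (p0,_)→(p2,_,→)
state=p2 head=1 tape=_[_]2212   (p2,_)→(p1,_,→)
state=p1 head=2 tape=__[2]212   (p1,2)→(p1,2,→)
state=p1 head=3 tape=__2[2]12   (p1,2)→(p1,2,→)
state=p1 head=4 tape=__22[1]2   (p1,1)→(p0,_,←)
state=p0 head=3 tape=__2[2]_2   (p0,2)→(p1,_,→)
state=p1 head=4 tape=__2_[_]2
Cell 4 holds _ when M halts.

_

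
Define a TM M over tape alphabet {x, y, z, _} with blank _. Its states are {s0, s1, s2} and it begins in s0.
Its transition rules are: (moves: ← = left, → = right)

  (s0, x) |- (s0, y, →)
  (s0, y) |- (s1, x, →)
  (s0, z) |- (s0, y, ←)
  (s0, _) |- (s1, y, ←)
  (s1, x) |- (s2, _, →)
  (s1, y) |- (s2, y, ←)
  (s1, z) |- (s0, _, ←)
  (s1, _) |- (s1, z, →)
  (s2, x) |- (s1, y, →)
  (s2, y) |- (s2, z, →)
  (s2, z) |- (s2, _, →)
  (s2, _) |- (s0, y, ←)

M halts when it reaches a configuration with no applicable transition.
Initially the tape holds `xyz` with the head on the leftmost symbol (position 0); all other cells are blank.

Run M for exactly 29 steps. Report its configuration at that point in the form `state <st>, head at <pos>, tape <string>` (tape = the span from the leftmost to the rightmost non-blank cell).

state=s0 head=0 tape=___[x]yz__   (s0,x)→(s0,y,→)
state=s0 head=1 tape=___y[y]z__   (s0,y)→(s1,x,→)
state=s1 head=2 tape=___yx[z]__   (s1,z)→(s0,_,←)
state=s0 head=1 tape=___y[x]___   (s0,x)→(s0,y,→)
state=s0 head=2 tape=___yy[_]__   (s0,_)→(s1,y,←)
state=s1 head=1 tape=___y[y]y__   (s1,y)→(s2,y,←)
state=s2 head=0 tape=___[y]yy__   (s2,y)→(s2,z,→)
state=s2 head=1 tape=___z[y]y__   (s2,y)→(s2,z,→)
state=s2 head=2 tape=___zz[y]__   (s2,y)→(s2,z,→)
state=s2 head=3 tape=___zzz[_]_   (s2,_)→(s0,y,←)
state=s0 head=2 tape=___zz[z]y_   (s0,z)→(s0,y,←)
state=s0 head=1 tape=___z[z]yy_   (s0,z)→(s0,y,←)
state=s0 head=0 tape=___[z]yyy_   (s0,z)→(s0,y,←)
state=s0 head=-1 tape=__[_]yyyy_   (s0,_)→(s1,y,←)
state=s1 head=-2 tape=_[_]yyyyy_   (s1,_)→(s1,z,→)
state=s1 head=-1 tape=_z[y]yyyy_   (s1,y)→(s2,y,←)
state=s2 head=-2 tape=_[z]yyyyy_   (s2,z)→(s2,_,→)
state=s2 head=-1 tape=__[y]yyyy_   (s2,y)→(s2,z,→)
state=s2 head=0 tape=__z[y]yyy_   (s2,y)→(s2,z,→)
state=s2 head=1 tape=__zz[y]yy_   (s2,y)→(s2,z,→)
state=s2 head=2 tape=__zzz[y]y_   (s2,y)→(s2,z,→)
state=s2 head=3 tape=__zzzz[y]_   (s2,y)→(s2,z,→)
state=s2 head=4 tape=__zzzzz[_]   (s2,_)→(s0,y,←)
state=s0 head=3 tape=__zzzz[z]y   (s0,z)→(s0,y,←)
state=s0 head=2 tape=__zzz[z]yy   (s0,z)→(s0,y,←)
state=s0 head=1 tape=__zz[z]yyy   (s0,z)→(s0,y,←)
state=s0 head=0 tape=__z[z]yyyy   (s0,z)→(s0,y,←)
state=s0 head=-1 tape=__[z]yyyyy   (s0,z)→(s0,y,←)
state=s0 head=-2 tape=_[_]yyyyyy   (s0,_)→(s1,y,←)
state=s1 head=-3 tape=[_]yyyyyyy
After 29 steps: state s1, head at -3, tape yyyyyyy.

state s1, head at -3, tape yyyyyyy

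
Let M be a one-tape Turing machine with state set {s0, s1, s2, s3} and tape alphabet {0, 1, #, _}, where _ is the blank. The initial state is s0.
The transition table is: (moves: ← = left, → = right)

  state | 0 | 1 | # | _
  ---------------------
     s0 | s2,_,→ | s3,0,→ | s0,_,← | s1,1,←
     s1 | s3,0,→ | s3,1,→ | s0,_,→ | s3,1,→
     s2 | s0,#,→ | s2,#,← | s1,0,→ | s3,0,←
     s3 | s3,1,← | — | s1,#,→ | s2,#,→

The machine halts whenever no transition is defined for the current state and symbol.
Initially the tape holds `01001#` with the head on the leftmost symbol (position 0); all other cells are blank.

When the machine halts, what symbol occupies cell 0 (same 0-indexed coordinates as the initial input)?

state=s0 head=0 tape=___[0]1001#   (s0,0)→(s2,_,→)
state=s2 head=1 tape=____[1]001#   (s2,1)→(s2,#,←)
state=s2 head=0 tape=___[_]#001#   (s2,_)→(s3,0,←)
state=s3 head=-1 tape=__[_]0#001#   (s3,_)→(s2,#,→)
state=s2 head=0 tape=__#[0]#001#   (s2,0)→(s0,#,→)
state=s0 head=1 tape=__##[#]001#   (s0,#)→(s0,_,←)
state=s0 head=0 tape=__#[#]_001#   (s0,#)→(s0,_,←)
state=s0 head=-1 tape=__[#]__001#   (s0,#)→(s0,_,←)
state=s0 head=-2 tape=_[_]___001#   (s0,_)→(s1,1,←)
state=s1 head=-3 tape=[_]1___001#   (s1,_)→(s3,1,→)
state=s3 head=-2 tape=1[1]___001#
Cell 0 holds _ when M halts.

_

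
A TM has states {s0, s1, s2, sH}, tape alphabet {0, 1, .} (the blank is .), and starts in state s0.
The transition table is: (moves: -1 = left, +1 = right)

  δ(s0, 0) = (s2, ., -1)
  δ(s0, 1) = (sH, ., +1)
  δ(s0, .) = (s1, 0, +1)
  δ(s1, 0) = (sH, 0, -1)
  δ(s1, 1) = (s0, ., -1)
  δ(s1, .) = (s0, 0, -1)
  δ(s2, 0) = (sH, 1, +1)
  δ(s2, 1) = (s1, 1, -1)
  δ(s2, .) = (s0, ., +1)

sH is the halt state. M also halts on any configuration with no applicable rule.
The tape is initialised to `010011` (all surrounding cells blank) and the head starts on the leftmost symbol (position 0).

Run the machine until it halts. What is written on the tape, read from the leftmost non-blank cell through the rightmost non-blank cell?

s0 | .[0]10011   read 0 → write ., move -1, go to s2
s2 | [.].10011   read . → write ., move +1, go to s0
s0 | .[.]10011   read . → write 0, move +1, go to s1
s1 | .0[1]0011   read 1 → write ., move -1, go to s0
s0 | .[0].0011   read 0 → write ., move -1, go to s2
s2 | [.]..0011   read . → write ., move +1, go to s0
s0 | .[.].0011   read . → write 0, move +1, go to s1
s1 | .0[.]0011   read . → write 0, move -1, go to s0
s0 | .[0]00011   read 0 → write ., move -1, go to s2
s2 | [.].00011   read . → write ., move +1, go to s0
s0 | .[.]00011   read . → write 0, move +1, go to s1
s1 | .0[0]0011   read 0 → write 0, move -1, go to sH
sH | .[0]00011
The non-blank tape span at halt is 000011.

000011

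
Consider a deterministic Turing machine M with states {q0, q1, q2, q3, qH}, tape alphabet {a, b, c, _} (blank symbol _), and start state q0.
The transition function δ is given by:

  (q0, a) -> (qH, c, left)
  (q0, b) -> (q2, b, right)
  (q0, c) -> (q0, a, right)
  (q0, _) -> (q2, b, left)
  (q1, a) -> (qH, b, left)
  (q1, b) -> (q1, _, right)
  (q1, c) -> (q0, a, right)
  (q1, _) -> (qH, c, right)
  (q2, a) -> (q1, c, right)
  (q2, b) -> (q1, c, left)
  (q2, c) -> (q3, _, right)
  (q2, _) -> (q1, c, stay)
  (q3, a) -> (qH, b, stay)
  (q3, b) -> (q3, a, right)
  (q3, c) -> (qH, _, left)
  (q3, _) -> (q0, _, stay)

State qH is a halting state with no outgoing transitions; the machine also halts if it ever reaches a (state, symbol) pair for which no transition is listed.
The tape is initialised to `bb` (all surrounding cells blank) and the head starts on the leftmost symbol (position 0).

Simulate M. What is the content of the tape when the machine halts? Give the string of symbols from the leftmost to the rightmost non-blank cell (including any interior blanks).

state=q0 head=0 tape=[b]b___   (q0,b)→(q2,b,right)
state=q2 head=1 tape=b[b]___   (q2,b)→(q1,c,left)
state=q1 head=0 tape=[b]c___   (q1,b)→(q1,_,right)
state=q1 head=1 tape=_[c]___   (q1,c)→(q0,a,right)
state=q0 head=2 tape=_a[_]__   (q0,_)→(q2,b,left)
state=q2 head=1 tape=_[a]b__   (q2,a)→(q1,c,right)
state=q1 head=2 tape=_c[b]__   (q1,b)→(q1,_,right)
state=q1 head=3 tape=_c_[_]_   (q1,_)→(qH,c,right)
state=qH head=4 tape=_c_c[_]
The non-blank tape span at halt is c_c.

c_c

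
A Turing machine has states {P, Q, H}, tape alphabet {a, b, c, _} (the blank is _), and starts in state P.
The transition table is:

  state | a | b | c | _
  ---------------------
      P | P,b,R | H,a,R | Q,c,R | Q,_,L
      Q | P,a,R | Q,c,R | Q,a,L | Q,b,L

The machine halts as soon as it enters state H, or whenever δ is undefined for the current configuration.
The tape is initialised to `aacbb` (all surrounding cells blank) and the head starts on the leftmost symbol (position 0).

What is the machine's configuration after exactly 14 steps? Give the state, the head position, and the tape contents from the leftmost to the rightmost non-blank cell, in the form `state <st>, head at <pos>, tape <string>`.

state=P head=0 tape=[a]acbb__   (P,a)→(P,b,R)
state=P head=1 tape=b[a]cbb__   (P,a)→(P,b,R)
state=P head=2 tape=bb[c]bb__   (P,c)→(Q,c,R)
state=Q head=3 tape=bbc[b]b__   (Q,b)→(Q,c,R)
state=Q head=4 tape=bbcc[b]__   (Q,b)→(Q,c,R)
state=Q head=5 tape=bbccc[_]_   (Q,_)→(Q,b,L)
state=Q head=4 tape=bbcc[c]b_   (Q,c)→(Q,a,L)
state=Q head=3 tape=bbc[c]ab_   (Q,c)→(Q,a,L)
state=Q head=2 tape=bb[c]aab_   (Q,c)→(Q,a,L)
state=Q head=1 tape=b[b]aaab_   (Q,b)→(Q,c,R)
state=Q head=2 tape=bc[a]aab_   (Q,a)→(P,a,R)
state=P head=3 tape=bca[a]ab_   (P,a)→(P,b,R)
state=P head=4 tape=bcab[a]b_   (P,a)→(P,b,R)
state=P head=5 tape=bcabb[b]_   (P,b)→(H,a,R)
state=H head=6 tape=bcabba[_]
After 14 steps: state H, head at 6, tape bcabba.

state H, head at 6, tape bcabba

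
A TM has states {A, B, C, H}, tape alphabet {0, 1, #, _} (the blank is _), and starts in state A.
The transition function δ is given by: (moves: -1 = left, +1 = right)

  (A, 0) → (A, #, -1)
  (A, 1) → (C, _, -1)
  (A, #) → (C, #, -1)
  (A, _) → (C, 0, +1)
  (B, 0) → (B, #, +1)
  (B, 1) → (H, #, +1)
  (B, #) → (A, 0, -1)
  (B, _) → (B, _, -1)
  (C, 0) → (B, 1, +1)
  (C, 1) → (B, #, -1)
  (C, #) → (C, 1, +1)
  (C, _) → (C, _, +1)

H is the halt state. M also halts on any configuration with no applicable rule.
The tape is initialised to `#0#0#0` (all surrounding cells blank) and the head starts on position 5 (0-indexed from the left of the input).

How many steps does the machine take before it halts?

state=A head=5 tape=#0#0#[0]_   (A,0)→(A,#,-1)
state=A head=4 tape=#0#0[#]#_   (A,#)→(C,#,-1)
state=C head=3 tape=#0#[0]##_   (C,0)→(B,1,+1)
state=B head=4 tape=#0#1[#]#_   (B,#)→(A,0,-1)
state=A head=3 tape=#0#[1]0#_   (A,1)→(C,_,-1)
state=C head=2 tape=#0[#]_0#_   (C,#)→(C,1,+1)
state=C head=3 tape=#01[_]0#_   (C,_)→(C,_,+1)
state=C head=4 tape=#01_[0]#_   (C,0)→(B,1,+1)
state=B head=5 tape=#01_1[#]_   (B,#)→(A,0,-1)
state=A head=4 tape=#01_[1]0_   (A,1)→(C,_,-1)
state=C head=3 tape=#01[_]_0_   (C,_)→(C,_,+1)
state=C head=4 tape=#01_[_]0_   (C,_)→(C,_,+1)
state=C head=5 tape=#01__[0]_   (C,0)→(B,1,+1)
state=B head=6 tape=#01__1[_]   (B,_)→(B,_,-1)
state=B head=5 tape=#01__[1]_   (B,1)→(H,#,+1)
state=H head=6 tape=#01__#[_]
M halts after 15 transitions.

15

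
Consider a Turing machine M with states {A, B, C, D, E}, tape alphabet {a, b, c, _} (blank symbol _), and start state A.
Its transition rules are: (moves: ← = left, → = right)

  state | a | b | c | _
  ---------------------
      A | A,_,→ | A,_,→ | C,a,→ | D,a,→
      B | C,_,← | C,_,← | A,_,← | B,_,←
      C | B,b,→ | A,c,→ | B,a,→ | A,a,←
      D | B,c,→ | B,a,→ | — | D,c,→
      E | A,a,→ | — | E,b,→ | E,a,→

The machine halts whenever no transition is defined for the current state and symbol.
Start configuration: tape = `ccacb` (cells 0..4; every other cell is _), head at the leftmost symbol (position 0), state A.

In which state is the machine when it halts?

A | __[c]cacb   read c → write a, move →, go to C
C | __a[c]acb   read c → write a, move →, go to B
B | __aa[a]cb   read a → write _, move ←, go to C
C | __a[a]_cb   read a → write b, move →, go to B
B | __ab[_]cb   read _ → write _, move ←, go to B
B | __a[b]_cb   read b → write _, move ←, go to C
C | __[a]__cb   read a → write b, move →, go to B
B | __b[_]_cb   read _ → write _, move ←, go to B
B | __[b]__cb   read b → write _, move ←, go to C
C | _[_]___cb   read _ → write a, move ←, go to A
A | [_]a___cb   read _ → write a, move →, go to D
D | a[a]___cb   read a → write c, move →, go to B
B | ac[_]__cb   read _ → write _, move ←, go to B
B | a[c]___cb   read c → write _, move ←, go to A
A | [a]____cb   read a → write _, move →, go to A
A | _[_]___cb   read _ → write a, move →, go to D
D | _a[_]__cb   read _ → write c, move →, go to D
D | _ac[_]_cb   read _ → write c, move →, go to D
D | _acc[_]cb   read _ → write c, move →, go to D
D | _accc[c]b
No transition is defined for (D, c); M halts in state D.

D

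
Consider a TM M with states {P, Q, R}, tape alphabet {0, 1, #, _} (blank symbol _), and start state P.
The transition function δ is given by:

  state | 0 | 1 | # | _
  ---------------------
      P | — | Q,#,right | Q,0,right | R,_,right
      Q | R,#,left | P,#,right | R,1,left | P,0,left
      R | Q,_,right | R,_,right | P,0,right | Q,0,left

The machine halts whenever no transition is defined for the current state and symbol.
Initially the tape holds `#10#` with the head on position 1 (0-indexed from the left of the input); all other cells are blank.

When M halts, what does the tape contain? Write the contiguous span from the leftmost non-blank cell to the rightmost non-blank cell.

P | #[1]0#__   read 1 → write #, move right, go to Q
Q | ##[0]#__   read 0 → write #, move left, go to R
R | #[#]##__   read # → write 0, move right, go to P
P | #0[#]#__   read # → write 0, move right, go to Q
Q | #00[#]__   read # → write 1, move left, go to R
R | #0[0]1__   read 0 → write _, move right, go to Q
Q | #0_[1]__   read 1 → write #, move right, go to P
P | #0_#[_]_   read _ → write _, move right, go to R
R | #0_#_[_]   read _ → write 0, move left, go to Q
Q | #0_#[_]0   read _ → write 0, move left, go to P
P | #0_[#]00   read # → write 0, move right, go to Q
Q | #0_0[0]0   read 0 → write #, move left, go to R
R | #0_[0]#0   read 0 → write _, move right, go to Q
Q | #0__[#]0   read # → write 1, move left, go to R
R | #0_[_]10   read _ → write 0, move left, go to Q
Q | #0[_]010   read _ → write 0, move left, go to P
P | #[0]0010
The non-blank tape span at halt is #00010.

#00010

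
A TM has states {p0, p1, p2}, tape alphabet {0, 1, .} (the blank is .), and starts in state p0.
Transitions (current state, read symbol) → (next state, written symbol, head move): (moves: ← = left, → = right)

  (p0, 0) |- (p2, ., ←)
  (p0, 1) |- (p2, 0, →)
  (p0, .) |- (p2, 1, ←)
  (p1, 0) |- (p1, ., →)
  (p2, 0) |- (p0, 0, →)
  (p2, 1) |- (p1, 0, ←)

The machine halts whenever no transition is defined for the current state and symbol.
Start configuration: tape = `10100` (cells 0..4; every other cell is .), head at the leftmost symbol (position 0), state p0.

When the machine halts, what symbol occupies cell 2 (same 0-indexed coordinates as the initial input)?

state=p0 head=0 tape=[1]0100.   (p0,1)→(p2,0,→)
state=p2 head=1 tape=0[0]100.   (p2,0)→(p0,0,→)
state=p0 head=2 tape=00[1]00.   (p0,1)→(p2,0,→)
state=p2 head=3 tape=000[0]0.   (p2,0)→(p0,0,→)
state=p0 head=4 tape=0000[0].   (p0,0)→(p2,.,←)
state=p2 head=3 tape=000[0]..   (p2,0)→(p0,0,→)
state=p0 head=4 tape=0000[.].   (p0,.)→(p2,1,←)
state=p2 head=3 tape=000[0]1.   (p2,0)→(p0,0,→)
state=p0 head=4 tape=0000[1].   (p0,1)→(p2,0,→)
state=p2 head=5 tape=00000[.]
Cell 2 holds 0 when M halts.

0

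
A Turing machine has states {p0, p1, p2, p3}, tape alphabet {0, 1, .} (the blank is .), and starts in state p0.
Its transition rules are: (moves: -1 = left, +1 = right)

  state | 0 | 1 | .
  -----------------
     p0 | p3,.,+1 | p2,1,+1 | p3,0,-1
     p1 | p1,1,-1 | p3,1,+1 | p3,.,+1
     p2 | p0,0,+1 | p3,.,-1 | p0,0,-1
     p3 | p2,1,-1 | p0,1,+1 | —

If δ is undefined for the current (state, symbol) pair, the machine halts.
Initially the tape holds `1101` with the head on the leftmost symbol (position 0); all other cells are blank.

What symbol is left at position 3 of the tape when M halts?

.

state=p0 head=0 tape=[1]101.   (p0,1)→(p2,1,+1)
state=p2 head=1 tape=1[1]01.   (p2,1)→(p3,.,-1)
state=p3 head=0 tape=[1].01.   (p3,1)→(p0,1,+1)
state=p0 head=1 tape=1[.]01.   (p0,.)→(p3,0,-1)
state=p3 head=0 tape=[1]001.   (p3,1)→(p0,1,+1)
state=p0 head=1 tape=1[0]01.   (p0,0)→(p3,.,+1)
state=p3 head=2 tape=1.[0]1.   (p3,0)→(p2,1,-1)
state=p2 head=1 tape=1[.]11.   (p2,.)→(p0,0,-1)
state=p0 head=0 tape=[1]011.   (p0,1)→(p2,1,+1)
state=p2 head=1 tape=1[0]11.   (p2,0)→(p0,0,+1)
state=p0 head=2 tape=10[1]1.   (p0,1)→(p2,1,+1)
state=p2 head=3 tape=101[1].   (p2,1)→(p3,.,-1)
state=p3 head=2 tape=10[1]..   (p3,1)→(p0,1,+1)
state=p0 head=3 tape=101[.].   (p0,.)→(p3,0,-1)
state=p3 head=2 tape=10[1]0.   (p3,1)→(p0,1,+1)
state=p0 head=3 tape=101[0].   (p0,0)→(p3,.,+1)
state=p3 head=4 tape=101.[.]
Cell 3 holds . when M halts.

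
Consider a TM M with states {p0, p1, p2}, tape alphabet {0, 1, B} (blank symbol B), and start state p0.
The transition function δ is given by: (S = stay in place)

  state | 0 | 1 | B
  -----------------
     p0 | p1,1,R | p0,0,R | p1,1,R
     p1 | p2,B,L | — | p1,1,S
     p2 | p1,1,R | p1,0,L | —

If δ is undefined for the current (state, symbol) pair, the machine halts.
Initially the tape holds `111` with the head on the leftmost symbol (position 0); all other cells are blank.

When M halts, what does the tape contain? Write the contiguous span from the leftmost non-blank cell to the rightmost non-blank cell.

p0 | [1]11BB   read 1 → write 0, move R, go to p0
p0 | 0[1]1BB   read 1 → write 0, move R, go to p0
p0 | 00[1]BB   read 1 → write 0, move R, go to p0
p0 | 000[B]B   read B → write 1, move R, go to p1
p1 | 0001[B]   read B → write 1, move S, go to p1
p1 | 0001[1]
The non-blank tape span at halt is 00011.

00011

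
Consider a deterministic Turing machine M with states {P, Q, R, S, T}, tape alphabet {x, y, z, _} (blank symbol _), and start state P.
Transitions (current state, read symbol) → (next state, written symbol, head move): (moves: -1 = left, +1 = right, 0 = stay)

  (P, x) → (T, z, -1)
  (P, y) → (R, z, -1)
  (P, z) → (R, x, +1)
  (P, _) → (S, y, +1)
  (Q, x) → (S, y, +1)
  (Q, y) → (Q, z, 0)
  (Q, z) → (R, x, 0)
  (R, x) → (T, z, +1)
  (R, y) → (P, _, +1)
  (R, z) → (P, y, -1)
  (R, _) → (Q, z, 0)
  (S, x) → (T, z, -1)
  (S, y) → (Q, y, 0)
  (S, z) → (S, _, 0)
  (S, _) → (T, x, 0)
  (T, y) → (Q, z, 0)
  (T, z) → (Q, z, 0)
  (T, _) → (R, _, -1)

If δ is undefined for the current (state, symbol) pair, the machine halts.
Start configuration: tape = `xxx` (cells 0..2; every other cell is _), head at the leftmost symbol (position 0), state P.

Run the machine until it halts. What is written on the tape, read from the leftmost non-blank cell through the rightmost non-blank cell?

zx_yxxx

P | ____[x]xx   read x → write z, move -1, go to T
T | ___[_]zxx   read _ → write _, move -1, go to R
R | __[_]_zxx   read _ → write z, move 0, go to Q
Q | __[z]_zxx   read z → write x, move 0, go to R
R | __[x]_zxx   read x → write z, move +1, go to T
T | __z[_]zxx   read _ → write _, move -1, go to R
R | __[z]_zxx   read z → write y, move -1, go to P
P | _[_]y_zxx   read _ → write y, move +1, go to S
S | _y[y]_zxx   read y → write y, move 0, go to Q
Q | _y[y]_zxx   read y → write z, move 0, go to Q
Q | _y[z]_zxx   read z → write x, move 0, go to R
R | _y[x]_zxx   read x → write z, move +1, go to T
T | _yz[_]zxx   read _ → write _, move -1, go to R
R | _y[z]_zxx   read z → write y, move -1, go to P
P | _[y]y_zxx   read y → write z, move -1, go to R
R | [_]zy_zxx   read _ → write z, move 0, go to Q
Q | [z]zy_zxx   read z → write x, move 0, go to R
R | [x]zy_zxx   read x → write z, move +1, go to T
T | z[z]y_zxx   read z → write z, move 0, go to Q
Q | z[z]y_zxx   read z → write x, move 0, go to R
R | z[x]y_zxx   read x → write z, move +1, go to T
T | zz[y]_zxx   read y → write z, move 0, go to Q
Q | zz[z]_zxx   read z → write x, move 0, go to R
R | zz[x]_zxx   read x → write z, move +1, go to T
T | zzz[_]zxx   read _ → write _, move -1, go to R
R | zz[z]_zxx   read z → write y, move -1, go to P
P | z[z]y_zxx   read z → write x, move +1, go to R
R | zx[y]_zxx   read y → write _, move +1, go to P
P | zx_[_]zxx   read _ → write y, move +1, go to S
S | zx_y[z]xx   read z → write _, move 0, go to S
S | zx_y[_]xx   read _ → write x, move 0, go to T
T | zx_y[x]xx
The non-blank tape span at halt is zx_yxxx.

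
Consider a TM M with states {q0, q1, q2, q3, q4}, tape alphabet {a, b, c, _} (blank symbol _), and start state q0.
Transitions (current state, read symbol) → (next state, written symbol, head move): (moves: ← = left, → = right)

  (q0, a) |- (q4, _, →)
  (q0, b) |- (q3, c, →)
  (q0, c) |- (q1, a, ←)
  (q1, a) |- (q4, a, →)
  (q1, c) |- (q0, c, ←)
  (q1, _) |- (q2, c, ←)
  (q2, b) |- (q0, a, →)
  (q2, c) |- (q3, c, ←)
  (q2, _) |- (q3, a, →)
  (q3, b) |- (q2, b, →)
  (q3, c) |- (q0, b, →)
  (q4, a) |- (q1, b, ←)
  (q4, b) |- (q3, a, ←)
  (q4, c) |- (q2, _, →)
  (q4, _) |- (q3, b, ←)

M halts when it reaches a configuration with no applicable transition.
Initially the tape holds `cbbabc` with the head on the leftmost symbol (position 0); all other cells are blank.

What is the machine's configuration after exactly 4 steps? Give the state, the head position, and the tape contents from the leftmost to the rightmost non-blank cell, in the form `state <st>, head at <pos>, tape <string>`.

q0 | __[c]bbabc   read c → write a, move ←, go to q1
q1 | _[_]abbabc   read _ → write c, move ←, go to q2
q2 | [_]cabbabc   read _ → write a, move →, go to q3
q3 | a[c]abbabc   read c → write b, move →, go to q0
q0 | ab[a]bbabc
After 4 steps: state q0, head at 0, tape ababbabc.

state q0, head at 0, tape ababbabc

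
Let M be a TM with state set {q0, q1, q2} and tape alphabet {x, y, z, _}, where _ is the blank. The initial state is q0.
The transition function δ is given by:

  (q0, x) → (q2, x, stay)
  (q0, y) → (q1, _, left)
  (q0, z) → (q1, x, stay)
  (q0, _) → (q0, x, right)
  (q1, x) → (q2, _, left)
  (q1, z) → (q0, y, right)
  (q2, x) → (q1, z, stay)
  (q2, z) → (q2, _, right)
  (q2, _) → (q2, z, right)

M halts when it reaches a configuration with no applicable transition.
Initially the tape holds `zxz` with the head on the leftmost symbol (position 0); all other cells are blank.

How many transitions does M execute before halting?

state=q0 head=0 tape=_[z]xz   (q0,z)→(q1,x,stay)
state=q1 head=0 tape=_[x]xz   (q1,x)→(q2,_,left)
state=q2 head=-1 tape=[_]_xz   (q2,_)→(q2,z,right)
state=q2 head=0 tape=z[_]xz   (q2,_)→(q2,z,right)
state=q2 head=1 tape=zz[x]z   (q2,x)→(q1,z,stay)
state=q1 head=1 tape=zz[z]z   (q1,z)→(q0,y,right)
state=q0 head=2 tape=zzy[z]   (q0,z)→(q1,x,stay)
state=q1 head=2 tape=zzy[x]   (q1,x)→(q2,_,left)
state=q2 head=1 tape=zz[y]_
M halts after 8 transitions.

8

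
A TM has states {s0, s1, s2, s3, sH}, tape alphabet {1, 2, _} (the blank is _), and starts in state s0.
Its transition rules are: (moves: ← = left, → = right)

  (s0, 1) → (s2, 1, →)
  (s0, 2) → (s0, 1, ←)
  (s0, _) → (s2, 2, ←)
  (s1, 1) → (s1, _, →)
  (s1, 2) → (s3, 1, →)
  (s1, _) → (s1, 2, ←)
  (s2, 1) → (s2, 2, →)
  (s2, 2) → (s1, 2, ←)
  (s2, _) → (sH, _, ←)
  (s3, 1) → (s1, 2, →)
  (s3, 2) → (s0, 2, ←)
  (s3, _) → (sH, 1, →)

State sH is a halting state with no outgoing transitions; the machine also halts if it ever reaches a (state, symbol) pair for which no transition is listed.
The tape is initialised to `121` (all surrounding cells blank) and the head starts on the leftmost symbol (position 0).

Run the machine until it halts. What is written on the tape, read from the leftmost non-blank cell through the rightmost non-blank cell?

s0 | [1]21___   read 1 → write 1, move →, go to s2
s2 | 1[2]1___   read 2 → write 2, move ←, go to s1
s1 | [1]21___   read 1 → write _, move →, go to s1
s1 | _[2]1___   read 2 → write 1, move →, go to s3
s3 | _1[1]___   read 1 → write 2, move →, go to s1
s1 | _12[_]__   read _ → write 2, move ←, go to s1
s1 | _1[2]2__   read 2 → write 1, move →, go to s3
s3 | _11[2]__   read 2 → write 2, move ←, go to s0
s0 | _1[1]2__   read 1 → write 1, move →, go to s2
s2 | _11[2]__   read 2 → write 2, move ←, go to s1
s1 | _1[1]2__   read 1 → write _, move →, go to s1
s1 | _1_[2]__   read 2 → write 1, move →, go to s3
s3 | _1_1[_]_   read _ → write 1, move →, go to sH
sH | _1_11[_]
The non-blank tape span at halt is 1_11.

1_11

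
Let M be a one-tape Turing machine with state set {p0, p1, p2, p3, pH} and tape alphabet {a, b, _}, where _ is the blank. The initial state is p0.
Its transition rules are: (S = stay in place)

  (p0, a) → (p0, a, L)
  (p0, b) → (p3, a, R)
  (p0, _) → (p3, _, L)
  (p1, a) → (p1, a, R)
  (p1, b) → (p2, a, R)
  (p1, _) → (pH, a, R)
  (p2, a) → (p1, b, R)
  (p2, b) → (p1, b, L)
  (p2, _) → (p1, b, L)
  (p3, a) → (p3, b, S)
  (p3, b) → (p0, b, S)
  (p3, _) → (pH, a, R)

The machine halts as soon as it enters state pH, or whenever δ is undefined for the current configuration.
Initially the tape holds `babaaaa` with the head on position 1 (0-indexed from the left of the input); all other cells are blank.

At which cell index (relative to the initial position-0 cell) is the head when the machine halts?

p0 | b[a]baaaa__   read a → write a, move L, go to p0
p0 | [b]abaaaa__   read b → write a, move R, go to p3
p3 | a[a]baaaa__   read a → write b, move S, go to p3
p3 | a[b]baaaa__   read b → write b, move S, go to p0
p0 | a[b]baaaa__   read b → write a, move R, go to p3
p3 | aa[b]aaaa__   read b → write b, move S, go to p0
p0 | aa[b]aaaa__   read b → write a, move R, go to p3
p3 | aaa[a]aaa__   read a → write b, move S, go to p3
p3 | aaa[b]aaa__   read b → write b, move S, go to p0
p0 | aaa[b]aaa__   read b → write a, move R, go to p3
p3 | aaaa[a]aa__   read a → write b, move S, go to p3
p3 | aaaa[b]aa__   read b → write b, move S, go to p0
p0 | aaaa[b]aa__   read b → write a, move R, go to p3
p3 | aaaaa[a]a__   read a → write b, move S, go to p3
p3 | aaaaa[b]a__   read b → write b, move S, go to p0
p0 | aaaaa[b]a__   read b → write a, move R, go to p3
p3 | aaaaaa[a]__   read a → write b, move S, go to p3
p3 | aaaaaa[b]__   read b → write b, move S, go to p0
p0 | aaaaaa[b]__   read b → write a, move R, go to p3
p3 | aaaaaaa[_]_   read _ → write a, move R, go to pH
pH | aaaaaaaa[_]
At halt the head is at cell 8.

8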